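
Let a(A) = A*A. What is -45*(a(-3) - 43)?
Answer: 1530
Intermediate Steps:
a(A) = A²
-45*(a(-3) - 43) = -45*((-3)² - 43) = -45*(9 - 43) = -45*(-34) = 1530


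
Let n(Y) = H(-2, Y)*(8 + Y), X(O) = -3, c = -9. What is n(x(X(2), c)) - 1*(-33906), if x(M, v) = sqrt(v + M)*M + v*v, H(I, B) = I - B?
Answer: 26627 + 1032*I*sqrt(3) ≈ 26627.0 + 1787.5*I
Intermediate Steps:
x(M, v) = v**2 + M*sqrt(M + v) (x(M, v) = sqrt(M + v)*M + v**2 = M*sqrt(M + v) + v**2 = v**2 + M*sqrt(M + v))
n(Y) = (-2 - Y)*(8 + Y)
n(x(X(2), c)) - 1*(-33906) = -(2 + ((-9)**2 - 3*sqrt(-3 - 9)))*(8 + ((-9)**2 - 3*sqrt(-3 - 9))) - 1*(-33906) = -(2 + (81 - 6*I*sqrt(3)))*(8 + (81 - 6*I*sqrt(3))) + 33906 = -(83 - 6*I*sqrt(3))*(89 - 6*I*sqrt(3)) + 33906 = 33906 - (83 - 6*I*sqrt(3))*(89 - 6*I*sqrt(3))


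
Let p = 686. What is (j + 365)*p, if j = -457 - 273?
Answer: -250390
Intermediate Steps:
j = -730
(j + 365)*p = (-730 + 365)*686 = -365*686 = -250390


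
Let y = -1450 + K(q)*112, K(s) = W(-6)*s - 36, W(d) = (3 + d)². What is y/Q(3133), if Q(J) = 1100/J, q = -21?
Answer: -1669889/22 ≈ -75904.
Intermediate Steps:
K(s) = -36 + 9*s (K(s) = (3 - 6)²*s - 36 = (-3)²*s - 36 = 9*s - 36 = -36 + 9*s)
y = -26650 (y = -1450 + (-36 + 9*(-21))*112 = -1450 + (-36 - 189)*112 = -1450 - 225*112 = -1450 - 25200 = -26650)
y/Q(3133) = -26650/(1100/3133) = -26650/(1100*(1/3133)) = -26650/1100/3133 = -26650*3133/1100 = -1669889/22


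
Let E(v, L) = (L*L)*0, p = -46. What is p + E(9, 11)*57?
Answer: -46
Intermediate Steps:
E(v, L) = 0 (E(v, L) = L²*0 = 0)
p + E(9, 11)*57 = -46 + 0*57 = -46 + 0 = -46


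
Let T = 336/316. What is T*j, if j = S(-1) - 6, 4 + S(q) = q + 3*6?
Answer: 588/79 ≈ 7.4430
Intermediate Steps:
S(q) = 14 + q (S(q) = -4 + (q + 3*6) = -4 + (q + 18) = -4 + (18 + q) = 14 + q)
j = 7 (j = (14 - 1) - 6 = 13 - 6 = 7)
T = 84/79 (T = 336*(1/316) = 84/79 ≈ 1.0633)
T*j = (84/79)*7 = 588/79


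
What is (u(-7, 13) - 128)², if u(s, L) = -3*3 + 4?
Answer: 17689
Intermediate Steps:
u(s, L) = -5 (u(s, L) = -9 + 4 = -5)
(u(-7, 13) - 128)² = (-5 - 128)² = (-133)² = 17689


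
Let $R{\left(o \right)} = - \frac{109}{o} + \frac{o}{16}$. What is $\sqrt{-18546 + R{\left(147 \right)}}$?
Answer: $\frac{i \sqrt{130800981}}{84} \approx 136.15 i$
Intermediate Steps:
$R{\left(o \right)} = - \frac{109}{o} + \frac{o}{16}$ ($R{\left(o \right)} = - \frac{109}{o} + o \frac{1}{16} = - \frac{109}{o} + \frac{o}{16}$)
$\sqrt{-18546 + R{\left(147 \right)}} = \sqrt{-18546 + \left(- \frac{109}{147} + \frac{1}{16} \cdot 147\right)} = \sqrt{-18546 + \left(\left(-109\right) \frac{1}{147} + \frac{147}{16}\right)} = \sqrt{-18546 + \left(- \frac{109}{147} + \frac{147}{16}\right)} = \sqrt{-18546 + \frac{19865}{2352}} = \sqrt{- \frac{43600327}{2352}} = \frac{i \sqrt{130800981}}{84}$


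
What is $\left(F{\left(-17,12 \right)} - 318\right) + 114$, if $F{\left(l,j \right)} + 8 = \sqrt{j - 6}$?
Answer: $-212 + \sqrt{6} \approx -209.55$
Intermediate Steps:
$F{\left(l,j \right)} = -8 + \sqrt{-6 + j}$ ($F{\left(l,j \right)} = -8 + \sqrt{j - 6} = -8 + \sqrt{-6 + j}$)
$\left(F{\left(-17,12 \right)} - 318\right) + 114 = \left(\left(-8 + \sqrt{-6 + 12}\right) - 318\right) + 114 = \left(\left(-8 + \sqrt{6}\right) - 318\right) + 114 = \left(-326 + \sqrt{6}\right) + 114 = -212 + \sqrt{6}$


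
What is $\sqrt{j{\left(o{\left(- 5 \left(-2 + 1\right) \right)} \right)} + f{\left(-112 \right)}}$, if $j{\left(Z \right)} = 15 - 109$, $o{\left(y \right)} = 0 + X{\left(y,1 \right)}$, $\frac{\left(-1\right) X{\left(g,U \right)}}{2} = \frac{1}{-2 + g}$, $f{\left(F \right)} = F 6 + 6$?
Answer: $2 i \sqrt{190} \approx 27.568 i$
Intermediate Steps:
$f{\left(F \right)} = 6 + 6 F$ ($f{\left(F \right)} = 6 F + 6 = 6 + 6 F$)
$X{\left(g,U \right)} = - \frac{2}{-2 + g}$
$o{\left(y \right)} = - \frac{2}{-2 + y}$ ($o{\left(y \right)} = 0 - \frac{2}{-2 + y} = - \frac{2}{-2 + y}$)
$j{\left(Z \right)} = -94$
$\sqrt{j{\left(o{\left(- 5 \left(-2 + 1\right) \right)} \right)} + f{\left(-112 \right)}} = \sqrt{-94 + \left(6 + 6 \left(-112\right)\right)} = \sqrt{-94 + \left(6 - 672\right)} = \sqrt{-94 - 666} = \sqrt{-760} = 2 i \sqrt{190}$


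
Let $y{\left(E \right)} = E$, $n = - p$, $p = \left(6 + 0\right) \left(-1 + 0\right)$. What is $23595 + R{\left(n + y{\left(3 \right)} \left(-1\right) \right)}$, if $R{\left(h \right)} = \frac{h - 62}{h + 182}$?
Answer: $\frac{4365016}{185} \approx 23595.0$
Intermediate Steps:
$p = -6$ ($p = 6 \left(-1\right) = -6$)
$n = 6$ ($n = \left(-1\right) \left(-6\right) = 6$)
$R{\left(h \right)} = \frac{-62 + h}{182 + h}$
$23595 + R{\left(n + y{\left(3 \right)} \left(-1\right) \right)} = 23595 + \frac{-62 + \left(6 + 3 \left(-1\right)\right)}{182 + \left(6 + 3 \left(-1\right)\right)} = 23595 + \frac{-62 + \left(6 - 3\right)}{182 + \left(6 - 3\right)} = 23595 + \frac{-62 + 3}{182 + 3} = 23595 + \frac{1}{185} \left(-59\right) = 23595 - \frac{59}{185} = \frac{4365016}{185}$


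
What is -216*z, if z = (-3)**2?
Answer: -1944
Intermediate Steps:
z = 9
-216*z = -216*9 = -1944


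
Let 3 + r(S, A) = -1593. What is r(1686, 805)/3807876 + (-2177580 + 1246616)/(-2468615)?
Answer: 295087963577/783348317645 ≈ 0.37670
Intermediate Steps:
r(S, A) = -1596 (r(S, A) = -3 - 1593 = -1596)
r(1686, 805)/3807876 + (-2177580 + 1246616)/(-2468615) = -1596/3807876 + (-2177580 + 1246616)/(-2468615) = -1596*1/3807876 - 930964*(-1/2468615) = -133/317323 + 930964/2468615 = 295087963577/783348317645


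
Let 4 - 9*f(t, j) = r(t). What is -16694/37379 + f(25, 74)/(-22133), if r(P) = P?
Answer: -1108203253/2481928221 ≈ -0.44651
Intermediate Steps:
f(t, j) = 4/9 - t/9
-16694/37379 + f(25, 74)/(-22133) = -16694/37379 + (4/9 - ⅑*25)/(-22133) = -16694*1/37379 + (4/9 - 25/9)*(-1/22133) = -16694/37379 - 7/3*(-1/22133) = -16694/37379 + 7/66399 = -1108203253/2481928221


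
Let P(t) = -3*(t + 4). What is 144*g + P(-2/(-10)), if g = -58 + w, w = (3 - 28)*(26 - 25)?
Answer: -59823/5 ≈ -11965.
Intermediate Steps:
w = -25 (w = -25*1 = -25)
P(t) = -12 - 3*t (P(t) = -3*(4 + t) = -12 - 3*t)
g = -83 (g = -58 - 25 = -83)
144*g + P(-2/(-10)) = 144*(-83) + (-12 - (-6)/(-10)) = -11952 + (-12 - (-6)*(-1)/10) = -11952 + (-12 - 3*⅕) = -11952 + (-12 - ⅗) = -11952 - 63/5 = -59823/5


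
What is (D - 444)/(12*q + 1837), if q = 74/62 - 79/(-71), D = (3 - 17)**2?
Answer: -545848/4104149 ≈ -0.13300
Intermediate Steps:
D = 196 (D = (-14)**2 = 196)
q = 5076/2201 (q = 74*(1/62) - 79*(-1/71) = 37/31 + 79/71 = 5076/2201 ≈ 2.3062)
(D - 444)/(12*q + 1837) = (196 - 444)/(12*(5076/2201) + 1837) = -248/(60912/2201 + 1837) = -248/4104149/2201 = -248*2201/4104149 = -545848/4104149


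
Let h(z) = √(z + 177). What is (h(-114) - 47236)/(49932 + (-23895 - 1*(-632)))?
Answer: -47236/26669 + 3*√7/26669 ≈ -1.7709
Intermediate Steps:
h(z) = √(177 + z)
(h(-114) - 47236)/(49932 + (-23895 - 1*(-632))) = (√(177 - 114) - 47236)/(49932 + (-23895 - 1*(-632))) = (√63 - 47236)/(49932 + (-23895 + 632)) = (3*√7 - 47236)/(49932 - 23263) = (-47236 + 3*√7)/26669 = (-47236 + 3*√7)*(1/26669) = -47236/26669 + 3*√7/26669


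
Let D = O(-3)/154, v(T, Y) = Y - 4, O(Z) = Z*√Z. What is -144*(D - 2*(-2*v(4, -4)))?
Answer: 4608 + 216*I*√3/77 ≈ 4608.0 + 4.8587*I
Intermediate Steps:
O(Z) = Z^(3/2)
v(T, Y) = -4 + Y
D = -3*I*√3/154 (D = (-3)^(3/2)/154 = -3*I*√3*(1/154) = -3*I*√3/154 ≈ -0.033741*I)
-144*(D - 2*(-2*v(4, -4))) = -144*(-3*I*√3/154 - 2*(-2*(-4 - 4))) = -144*(-3*I*√3/154 - 2*(-2*(-8))) = -144*(-3*I*√3/154 - 32) = -144*(-32 - 3*I*√3/154) = 4608 + 216*I*√3/77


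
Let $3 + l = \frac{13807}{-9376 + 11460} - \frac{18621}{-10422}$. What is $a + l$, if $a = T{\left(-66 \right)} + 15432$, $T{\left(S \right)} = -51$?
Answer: $\frac{18565798559}{1206636} \approx 15386.0$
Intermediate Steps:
$l = \frac{6530243}{1206636}$ ($l = -3 - \left(- \frac{2069}{1158} - \frac{13807}{-9376 + 11460}\right) = -3 - \left(- \frac{2069}{1158} - \frac{13807}{2084}\right) = -3 + \left(13807 \cdot \frac{1}{2084} + \frac{2069}{1158}\right) = -3 + \left(\frac{13807}{2084} + \frac{2069}{1158}\right) = -3 + \frac{10150151}{1206636} = \frac{6530243}{1206636} \approx 5.4119$)
$a = 15381$ ($a = -51 + 15432 = 15381$)
$a + l = 15381 + \frac{6530243}{1206636} = \frac{18565798559}{1206636}$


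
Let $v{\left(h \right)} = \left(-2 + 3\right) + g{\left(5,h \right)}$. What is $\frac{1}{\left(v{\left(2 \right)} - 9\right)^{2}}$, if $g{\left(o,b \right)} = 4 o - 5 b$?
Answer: $\frac{1}{4} \approx 0.25$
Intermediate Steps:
$g{\left(o,b \right)} = - 5 b + 4 o$
$v{\left(h \right)} = 21 - 5 h$ ($v{\left(h \right)} = \left(-2 + 3\right) - \left(-20 + 5 h\right) = 1 - \left(-20 + 5 h\right) = 21 - 5 h$)
$\frac{1}{\left(v{\left(2 \right)} - 9\right)^{2}} = \frac{1}{\left(\left(21 - 10\right) - 9\right)^{2}} = \frac{1}{\left(11 - 9\right)^{2}} = \frac{1}{2^{2}} = \frac{1}{4}$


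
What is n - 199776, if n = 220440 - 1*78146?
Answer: -57482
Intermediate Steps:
n = 142294 (n = 220440 - 78146 = 142294)
n - 199776 = 142294 - 199776 = -57482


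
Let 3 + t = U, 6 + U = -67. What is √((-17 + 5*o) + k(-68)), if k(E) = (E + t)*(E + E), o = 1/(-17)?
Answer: √5654778/17 ≈ 139.88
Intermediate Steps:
o = -1/17 ≈ -0.058824
U = -73 (U = -6 - 67 = -73)
t = -76 (t = -3 - 73 = -76)
k(E) = 2*E*(-76 + E) (k(E) = (E - 76)*(E + E) = (-76 + E)*(2*E) = 2*E*(-76 + E))
√((-17 + 5*o) + k(-68)) = √((-17 + 5*(-1/17)) + 2*(-68)*(-76 - 68)) = √((-17 - 5/17) + 2*(-68)*(-144)) = √(-294/17 + 19584) = √(332634/17) = √5654778/17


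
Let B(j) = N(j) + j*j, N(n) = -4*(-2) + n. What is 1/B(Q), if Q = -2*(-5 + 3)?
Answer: 1/28 ≈ 0.035714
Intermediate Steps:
N(n) = 8 + n
Q = 4 (Q = -2*(-2) = 4)
B(j) = 8 + j + j² (B(j) = (8 + j) + j*j = (8 + j) + j² = 8 + j + j²)
1/B(Q) = 1/(8 + 4 + 4²) = 1/(8 + 4 + 16) = 1/28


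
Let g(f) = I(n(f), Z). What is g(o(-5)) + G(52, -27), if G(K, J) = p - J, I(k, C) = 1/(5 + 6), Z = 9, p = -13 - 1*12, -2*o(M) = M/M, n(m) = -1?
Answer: 23/11 ≈ 2.0909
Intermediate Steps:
o(M) = -½ (o(M) = -M/(2*M) = -½*1 = -½)
p = -25 (p = -13 - 12 = -25)
I(k, C) = 1/11
G(K, J) = -25 - J
g(f) = 1/11
g(o(-5)) + G(52, -27) = 1/11 + (-25 - 1*(-27)) = 1/11 + (-25 + 27) = 1/11 + 2 = 23/11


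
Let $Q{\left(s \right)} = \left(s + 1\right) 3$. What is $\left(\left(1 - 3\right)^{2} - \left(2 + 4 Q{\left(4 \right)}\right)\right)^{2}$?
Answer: $3364$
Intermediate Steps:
$Q{\left(s \right)} = 3 + 3 s$ ($Q{\left(s \right)} = \left(1 + s\right) 3 = 3 + 3 s$)
$\left(\left(1 - 3\right)^{2} - \left(2 + 4 Q{\left(4 \right)}\right)\right)^{2} = \left(\left(1 - 3\right)^{2} - \left(2 + 4 \left(3 + 3 \cdot 4\right)\right)\right)^{2} = \left(\left(-2\right)^{2} - \left(2 + 4 \left(3 + 12\right)\right)\right)^{2} = \left(4 - 62\right)^{2} = \left(-58\right)^{2} = 3364$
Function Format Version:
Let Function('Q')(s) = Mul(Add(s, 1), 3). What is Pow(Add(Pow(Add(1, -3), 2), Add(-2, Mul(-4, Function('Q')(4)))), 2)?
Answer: 3364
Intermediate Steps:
Function('Q')(s) = Add(3, Mul(3, s)) (Function('Q')(s) = Mul(Add(1, s), 3) = Add(3, Mul(3, s)))
Pow(Add(Pow(Add(1, -3), 2), Add(-2, Mul(-4, Function('Q')(4)))), 2) = Pow(Add(Pow(Add(1, -3), 2), Add(-2, Mul(-4, Add(3, Mul(3, 4))))), 2) = Pow(Add(Pow(-2, 2), Add(-2, Mul(-4, Add(3, 12)))), 2) = Pow(Add(4, Add(-2, Mul(-4, 15))), 2) = Pow(Add(4, Add(-2, -60)), 2) = Pow(Add(4, -62), 2) = Pow(-58, 2) = 3364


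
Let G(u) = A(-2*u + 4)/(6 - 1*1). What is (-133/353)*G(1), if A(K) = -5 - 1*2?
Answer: 931/1765 ≈ 0.52748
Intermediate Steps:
A(K) = -7 (A(K) = -5 - 2 = -7)
G(u) = -7/5 (G(u) = -7/(6 - 1*1) = -7/(6 - 1) = -7/5)
(-133/353)*G(1) = -133/353*(-7/5) = 931/1765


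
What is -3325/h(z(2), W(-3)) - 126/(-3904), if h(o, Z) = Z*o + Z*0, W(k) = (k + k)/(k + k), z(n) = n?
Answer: -3245137/1952 ≈ -1662.5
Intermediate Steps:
W(k) = 1 (W(k) = (2*k)/((2*k)) = (2*k)*(1/(2*k)) = 1)
h(o, Z) = Z*o (h(o, Z) = Z*o + 0 = Z*o)
-3325/h(z(2), W(-3)) - 126/(-3904) = -3325/(1*2) - 126/(-3904) = -3325/2 - 126*(-1/3904) = -3325*½ + 63/1952 = -3325/2 + 63/1952 = -3245137/1952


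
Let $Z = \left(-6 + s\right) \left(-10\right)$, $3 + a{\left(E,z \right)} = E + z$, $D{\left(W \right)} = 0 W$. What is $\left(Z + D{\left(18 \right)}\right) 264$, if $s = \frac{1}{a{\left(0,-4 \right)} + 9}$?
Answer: $14520$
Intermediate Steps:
$D{\left(W \right)} = 0$
$a{\left(E,z \right)} = -3 + E + z$ ($a{\left(E,z \right)} = -3 + \left(E + z\right) = -3 + E + z$)
$s = \frac{1}{2}$ ($s = \frac{1}{\left(-3 + 0 - 4\right) + 9} = \frac{1}{-7 + 9} = \frac{1}{2} \approx 0.5$)
$Z = 55$ ($Z = \left(-6 + \frac{1}{2}\right) \left(-10\right) = \left(- \frac{11}{2}\right) \left(-10\right) = 55$)
$\left(Z + D{\left(18 \right)}\right) 264 = \left(55 + 0\right) 264 = 55 \cdot 264 = 14520$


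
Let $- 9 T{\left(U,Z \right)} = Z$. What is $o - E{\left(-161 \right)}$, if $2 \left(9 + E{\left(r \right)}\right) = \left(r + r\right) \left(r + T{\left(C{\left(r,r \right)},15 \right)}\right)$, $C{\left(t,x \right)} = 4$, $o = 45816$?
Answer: $\frac{58907}{3} \approx 19636.0$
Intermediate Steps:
$T{\left(U,Z \right)} = - \frac{Z}{9}$
$E{\left(r \right)} = -9 + r \left(- \frac{5}{3} + r\right)$ ($E{\left(r \right)} = -9 + \frac{\left(r + r\right) \left(r - \frac{5}{3}\right)}{2} = -9 + \frac{2 r \left(r - \frac{5}{3}\right)}{2} = -9 + \frac{2 r \left(- \frac{5}{3} + r\right)}{2} = -9 + r \left(- \frac{5}{3} + r\right)$)
$o - E{\left(-161 \right)} = 45816 - \left(-9 + \left(-161\right)^{2} - - \frac{805}{3}\right) = 45816 - \left(-9 + 25921 + \frac{805}{3}\right) = 45816 - \frac{78541}{3} = \frac{58907}{3}$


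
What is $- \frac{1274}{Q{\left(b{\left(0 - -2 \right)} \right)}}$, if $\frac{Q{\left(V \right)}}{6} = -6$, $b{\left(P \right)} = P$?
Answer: $\frac{637}{18} \approx 35.389$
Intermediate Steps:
$Q{\left(V \right)} = -36$ ($Q{\left(V \right)} = 6 \left(-6\right) = -36$)
$- \frac{1274}{Q{\left(b{\left(0 - -2 \right)} \right)}} = - \frac{1274}{-36} = \left(-1274\right) \left(- \frac{1}{36}\right) = \frac{637}{18}$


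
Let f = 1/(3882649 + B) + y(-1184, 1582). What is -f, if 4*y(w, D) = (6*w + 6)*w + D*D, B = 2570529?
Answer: -17595809467643/6453178 ≈ -2.7267e+6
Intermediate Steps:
y(w, D) = D²/4 + w*(6 + 6*w)/4 (y(w, D) = ((6*w + 6)*w + D*D)/4 = ((6 + 6*w)*w + D²)/4 = (w*(6 + 6*w) + D²)/4 = (D² + w*(6 + 6*w))/4 = D²/4 + w*(6 + 6*w)/4)
f = 17595809467643/6453178 (f = 1/(3882649 + 2570529) + ((¼)*1582² + (3/2)*(-1184) + (3/2)*(-1184)²) = 1/6453178 + ((¼)*2502724 - 1776 + (3/2)*1401856) = 1/6453178 + (625681 - 1776 + 2102784) = 1/6453178 + 2726689 = 17595809467643/6453178 ≈ 2.7267e+6)
-f = -1*17595809467643/6453178 = -17595809467643/6453178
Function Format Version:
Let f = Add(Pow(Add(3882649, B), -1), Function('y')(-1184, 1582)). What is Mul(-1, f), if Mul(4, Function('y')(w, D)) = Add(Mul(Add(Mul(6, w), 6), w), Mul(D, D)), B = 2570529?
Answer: Rational(-17595809467643, 6453178) ≈ -2.7267e+6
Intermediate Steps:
Function('y')(w, D) = Add(Mul(Rational(1, 4), Pow(D, 2)), Mul(Rational(1, 4), w, Add(6, Mul(6, w)))) (Function('y')(w, D) = Mul(Rational(1, 4), Add(Mul(Add(Mul(6, w), 6), w), Mul(D, D))) = Mul(Rational(1, 4), Add(Mul(Add(6, Mul(6, w)), w), Pow(D, 2))) = Mul(Rational(1, 4), Add(Mul(w, Add(6, Mul(6, w))), Pow(D, 2))) = Mul(Rational(1, 4), Add(Pow(D, 2), Mul(w, Add(6, Mul(6, w))))) = Add(Mul(Rational(1, 4), Pow(D, 2)), Mul(Rational(1, 4), w, Add(6, Mul(6, w)))))
f = Rational(17595809467643, 6453178) (f = Add(Pow(Add(3882649, 2570529), -1), Add(Mul(Rational(1, 4), Pow(1582, 2)), Mul(Rational(3, 2), -1184), Mul(Rational(3, 2), Pow(-1184, 2)))) = Add(Pow(6453178, -1), Add(Mul(Rational(1, 4), 2502724), -1776, Mul(Rational(3, 2), 1401856))) = Add(Rational(1, 6453178), Add(625681, -1776, 2102784)) = Add(Rational(1, 6453178), 2726689) = Rational(17595809467643, 6453178) ≈ 2.7267e+6)
Mul(-1, f) = Mul(-1, Rational(17595809467643, 6453178)) = Rational(-17595809467643, 6453178)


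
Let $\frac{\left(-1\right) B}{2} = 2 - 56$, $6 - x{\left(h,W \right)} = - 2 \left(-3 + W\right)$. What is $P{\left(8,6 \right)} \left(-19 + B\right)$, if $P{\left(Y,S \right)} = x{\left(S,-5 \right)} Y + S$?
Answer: $-6586$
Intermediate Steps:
$x{\left(h,W \right)} = 2 W$ ($x{\left(h,W \right)} = 6 - - 2 \left(-3 + W\right) = 6 - \left(6 - 2 W\right) = 6 + \left(-6 + 2 W\right) = 2 W$)
$B = 108$ ($B = - 2 \left(2 - 56\right) = \left(-2\right) \left(-54\right) = 108$)
$P{\left(Y,S \right)} = S - 10 Y$ ($P{\left(Y,S \right)} = 2 \left(-5\right) Y + S = - 10 Y + S = S - 10 Y$)
$P{\left(8,6 \right)} \left(-19 + B\right) = \left(6 - 80\right) \left(-19 + 108\right) = \left(6 - 80\right) 89 = \left(-74\right) 89 = -6586$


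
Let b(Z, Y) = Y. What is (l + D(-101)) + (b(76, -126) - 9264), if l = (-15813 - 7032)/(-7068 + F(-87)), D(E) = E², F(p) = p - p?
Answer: 1918331/2356 ≈ 814.23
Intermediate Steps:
F(p) = 0
l = 7615/2356 (l = (-15813 - 7032)/(-7068 + 0) = -22845/(-7068) = -22845*(-1/7068) = 7615/2356 ≈ 3.2322)
(l + D(-101)) + (b(76, -126) - 9264) = (7615/2356 + (-101)²) + (-126 - 9264) = (7615/2356 + 10201) - 9390 = 24041171/2356 - 9390 = 1918331/2356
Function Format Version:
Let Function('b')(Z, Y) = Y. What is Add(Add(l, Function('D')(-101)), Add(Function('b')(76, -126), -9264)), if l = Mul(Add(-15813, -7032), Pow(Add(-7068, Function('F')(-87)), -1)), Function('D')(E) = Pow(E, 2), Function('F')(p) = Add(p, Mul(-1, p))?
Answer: Rational(1918331, 2356) ≈ 814.23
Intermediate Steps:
Function('F')(p) = 0
l = Rational(7615, 2356) (l = Mul(Add(-15813, -7032), Pow(Add(-7068, 0), -1)) = Mul(-22845, Pow(-7068, -1)) = Mul(-22845, Rational(-1, 7068)) = Rational(7615, 2356) ≈ 3.2322)
Add(Add(l, Function('D')(-101)), Add(Function('b')(76, -126), -9264)) = Add(Add(Rational(7615, 2356), Pow(-101, 2)), Add(-126, -9264)) = Add(Add(Rational(7615, 2356), 10201), -9390) = Add(Rational(24041171, 2356), -9390) = Rational(1918331, 2356)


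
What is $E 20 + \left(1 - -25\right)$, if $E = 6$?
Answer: $146$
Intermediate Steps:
$E 20 + \left(1 - -25\right) = 6 \cdot 20 + \left(1 - -25\right) = 120 + \left(1 + 25\right) = 120 + 26 = 146$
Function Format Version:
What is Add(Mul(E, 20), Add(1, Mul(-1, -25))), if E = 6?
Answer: 146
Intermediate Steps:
Add(Mul(E, 20), Add(1, Mul(-1, -25))) = Add(Mul(6, 20), Add(1, Mul(-1, -25))) = Add(120, Add(1, 25)) = Add(120, 26) = 146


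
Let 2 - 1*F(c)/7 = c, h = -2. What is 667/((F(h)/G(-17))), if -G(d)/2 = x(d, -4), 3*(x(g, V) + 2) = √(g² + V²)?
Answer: 667/7 - 667*√305/42 ≈ -182.06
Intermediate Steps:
F(c) = 14 - 7*c
x(g, V) = -2 + √(V² + g²)/3 (x(g, V) = -2 + √(g² + V²)/3 = -2 + √(V² + g²)/3)
G(d) = 4 - 2*√(16 + d²)/3 (G(d) = -2*(-2 + √((-4)² + d²)/3) = -2*(-2 + √(16 + d²)/3) = 4 - 2*√(16 + d²)/3)
667/((F(h)/G(-17))) = 667/(((14 - 7*(-2))/(4 - 2*√(16 + (-17)²)/3))) = 667/(((14 + 14)/(4 - 2*√(16 + 289)/3))) = 667/((28/(4 - 2*√305/3))) = 667*(⅐ - √305/42) = 667/7 - 667*√305/42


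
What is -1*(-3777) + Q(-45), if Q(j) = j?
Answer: 3732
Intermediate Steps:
-1*(-3777) + Q(-45) = -1*(-3777) - 45 = 3777 - 45 = 3732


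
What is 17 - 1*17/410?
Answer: 6953/410 ≈ 16.959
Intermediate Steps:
17 - 1*17/410 = 17 - 17/410 = 6953/410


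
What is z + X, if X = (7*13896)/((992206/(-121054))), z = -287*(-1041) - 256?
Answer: 142204620289/496103 ≈ 2.8664e+5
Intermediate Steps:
z = 298511 (z = 298767 - 256 = 298511)
X = -5887582344/496103 (X = 97272/((992206*(-1/121054))) = 97272/(-496103/60527) = 97272*(-60527/496103) = -5887582344/496103 ≈ -11868.)
z + X = 298511 - 5887582344/496103 = 142204620289/496103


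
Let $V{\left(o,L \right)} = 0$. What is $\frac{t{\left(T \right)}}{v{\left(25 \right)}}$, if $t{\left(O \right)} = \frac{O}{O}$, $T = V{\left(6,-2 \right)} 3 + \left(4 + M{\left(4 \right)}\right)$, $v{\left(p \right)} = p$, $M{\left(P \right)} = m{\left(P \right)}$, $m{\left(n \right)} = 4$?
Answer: $\frac{1}{25} \approx 0.04$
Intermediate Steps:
$M{\left(P \right)} = 4$
$T = 8$ ($T = 0 \cdot 3 + \left(4 + 4\right) = 0 + 8 = 8$)
$t{\left(O \right)} = 1$
$\frac{t{\left(T \right)}}{v{\left(25 \right)}} = 1 \cdot \frac{1}{25} = \frac{1}{25}$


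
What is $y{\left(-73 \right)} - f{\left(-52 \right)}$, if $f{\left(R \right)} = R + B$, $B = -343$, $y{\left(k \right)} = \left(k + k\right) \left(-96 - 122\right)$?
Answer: $32223$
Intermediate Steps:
$y{\left(k \right)} = - 436 k$ ($y{\left(k \right)} = 2 k \left(-218\right) = - 436 k$)
$f{\left(R \right)} = -343 + R$ ($f{\left(R \right)} = R - 343 = -343 + R$)
$y{\left(-73 \right)} - f{\left(-52 \right)} = \left(-436\right) \left(-73\right) - \left(-343 - 52\right) = 31828 - -395 = 31828 + 395 = 32223$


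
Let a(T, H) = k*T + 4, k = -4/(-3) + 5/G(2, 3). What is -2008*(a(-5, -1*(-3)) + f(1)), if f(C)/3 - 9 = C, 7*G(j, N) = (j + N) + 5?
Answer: -59236/3 ≈ -19745.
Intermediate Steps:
G(j, N) = 5/7 + N/7 + j/7 (G(j, N) = ((j + N) + 5)/7 = ((N + j) + 5)/7 = (5 + N + j)/7 = 5/7 + N/7 + j/7)
k = 29/6 (k = -4/(-3) + 5/(5/7 + (⅐)*3 + (⅐)*2) = -4*(-⅓) + 5/(5/7 + 3/7 + 2/7) = 4/3 + 5/(10/7) = 4/3 + 5*(7/10) = 4/3 + 7/2 = 29/6 ≈ 4.8333)
f(C) = 27 + 3*C
a(T, H) = 4 + 29*T/6 (a(T, H) = 29*T/6 + 4 = 4 + 29*T/6)
-2008*(a(-5, -1*(-3)) + f(1)) = -2008*((4 + (29/6)*(-5)) + (27 + 3*1)) = -2008*((4 - 145/6) + (27 + 3)) = -2008*(-121/6 + 30) = -2008*59/6 = -59236/3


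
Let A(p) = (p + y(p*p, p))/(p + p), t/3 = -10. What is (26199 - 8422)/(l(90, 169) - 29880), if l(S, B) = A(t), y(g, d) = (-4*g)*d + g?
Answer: -35554/63389 ≈ -0.56089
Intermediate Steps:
t = -30 (t = 3*(-10) = -30)
y(g, d) = g - 4*d*g (y(g, d) = -4*d*g + g = g - 4*d*g)
A(p) = (p + p**2*(1 - 4*p))/(2*p) (A(p) = (p + (p*p)*(1 - 4*p))/(p + p) = (p + p**2*(1 - 4*p))/((2*p)) = (p + p**2*(1 - 4*p))*(1/(2*p)) = (p + p**2*(1 - 4*p))/(2*p))
l(S, B) = -3629/2 (l(S, B) = 1/2 + (1/2)*(-30) - 2*(-30)**2 = 1/2 - 15 - 2*900 = 1/2 - 15 - 1800 = -3629/2)
(26199 - 8422)/(l(90, 169) - 29880) = (26199 - 8422)/(-3629/2 - 29880) = 17777/(-63389/2) = 17777*(-2/63389) = -35554/63389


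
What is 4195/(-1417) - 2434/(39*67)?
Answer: -1108501/284817 ≈ -3.8920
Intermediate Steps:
4195/(-1417) - 2434/(39*67) = 4195*(-1/1417) - 2434/2613 = -4195/1417 - 2434*1/2613 = -4195/1417 - 2434/2613 = -1108501/284817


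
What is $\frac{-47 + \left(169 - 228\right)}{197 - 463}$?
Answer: $\frac{53}{133} \approx 0.3985$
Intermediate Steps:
$\frac{-47 + \left(169 - 228\right)}{197 - 463} = \frac{-47 - 59}{-266} = \left(-106\right) \left(- \frac{1}{266}\right) = \frac{53}{133}$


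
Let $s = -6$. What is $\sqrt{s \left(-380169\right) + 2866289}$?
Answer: $7 \sqrt{105047} \approx 2268.8$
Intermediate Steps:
$\sqrt{s \left(-380169\right) + 2866289} = \sqrt{\left(-6\right) \left(-380169\right) + 2866289} = \sqrt{2281014 + 2866289} = \sqrt{5147303} = 7 \sqrt{105047}$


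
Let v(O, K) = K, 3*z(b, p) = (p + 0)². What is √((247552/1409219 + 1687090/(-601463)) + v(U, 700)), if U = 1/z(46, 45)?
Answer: √501000895246734633565357102/847593087397 ≈ 26.408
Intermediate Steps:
z(b, p) = p²/3 (z(b, p) = (p + 0)²/3 = p²/3)
U = 1/675 (U = 1/((⅓)*45²) = 1/((⅓)*2025) = 1/675 ≈ 0.0014815)
√((247552/1409219 + 1687090/(-601463)) + v(U, 700)) = √((247552/1409219 + 1687090/(-601463)) + 700) = √((247552*(1/1409219) + 1687090*(-1/601463)) + 700) = √((247552/1409219 - 1687090/601463) + 700) = √(-2228585914134/847593087397 + 700) = √(591086575263766/847593087397) = √501000895246734633565357102/847593087397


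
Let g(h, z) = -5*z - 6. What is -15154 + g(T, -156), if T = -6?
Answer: -14380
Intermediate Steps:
g(h, z) = -6 - 5*z
-15154 + g(T, -156) = -15154 + (-6 - 5*(-156)) = -15154 + (-6 + 780) = -15154 + 774 = -14380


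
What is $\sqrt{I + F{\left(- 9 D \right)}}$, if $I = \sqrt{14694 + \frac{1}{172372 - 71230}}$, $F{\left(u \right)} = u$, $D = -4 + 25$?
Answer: $\frac{\sqrt{-23869309716 + 3746 \sqrt{16701697009662}}}{11238} \approx 8.2329 i$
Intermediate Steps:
$D = 21$
$I = \frac{\sqrt{16701697009662}}{33714}$ ($I = \sqrt{14694 + \frac{1}{101142}} = \sqrt{\frac{1486180549}{101142}} = \frac{\sqrt{16701697009662}}{33714} \approx 121.22$)
$\sqrt{I + F{\left(- 9 D \right)}} = \sqrt{\frac{\sqrt{16701697009662}}{33714} - 189} = \sqrt{-189 + \frac{\sqrt{16701697009662}}{33714}}$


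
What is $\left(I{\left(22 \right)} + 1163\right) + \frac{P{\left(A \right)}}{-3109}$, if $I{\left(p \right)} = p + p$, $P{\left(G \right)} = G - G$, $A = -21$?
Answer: $1207$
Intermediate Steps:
$P{\left(G \right)} = 0$
$I{\left(p \right)} = 2 p$
$\left(I{\left(22 \right)} + 1163\right) + \frac{P{\left(A \right)}}{-3109} = \left(2 \cdot 22 + 1163\right) + \frac{0}{-3109} = \left(44 + 1163\right) + 0 \left(- \frac{1}{3109}\right) = 1207 + 0 = 1207$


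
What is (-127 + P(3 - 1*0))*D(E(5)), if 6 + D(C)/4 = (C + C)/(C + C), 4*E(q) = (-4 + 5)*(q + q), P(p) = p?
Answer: 2480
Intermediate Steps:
E(q) = q/2 (E(q) = ((-4 + 5)*(q + q))/4 = (1*(2*q))/4 = (2*q)/4 = q/2)
D(C) = -20 (D(C) = -24 + 4*((C + C)/(C + C)) = -24 + 4*((2*C)/((2*C))) = -24 + 4*((2*C)*(1/(2*C))) = -24 + 4*1 = -24 + 4 = -20)
(-127 + P(3 - 1*0))*D(E(5)) = (-127 + (3 - 1*0))*(-20) = (-127 + (3 + 0))*(-20) = (-127 + 3)*(-20) = -124*(-20) = 2480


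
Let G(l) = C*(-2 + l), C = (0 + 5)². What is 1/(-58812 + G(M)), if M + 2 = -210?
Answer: -1/64162 ≈ -1.5586e-5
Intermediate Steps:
M = -212 (M = -2 - 210 = -212)
C = 25 (C = 5² = 25)
G(l) = -50 + 25*l (G(l) = 25*(-2 + l) = -50 + 25*l)
1/(-58812 + G(M)) = 1/(-58812 + (-50 + 25*(-212))) = 1/(-58812 + (-50 - 5300)) = 1/(-58812 - 5350) = 1/(-64162) = -1/64162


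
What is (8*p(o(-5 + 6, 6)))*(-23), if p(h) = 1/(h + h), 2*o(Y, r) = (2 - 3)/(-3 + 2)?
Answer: -184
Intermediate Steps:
o(Y, r) = ½ (o(Y, r) = ((2 - 3)/(-3 + 2))/2 = (-1/(-1))/2 = (-1*(-1))/2 = (½)*1 = ½)
p(h) = 1/(2*h)
(8*p(o(-5 + 6, 6)))*(-23) = (8*(1/(2*(½))))*(-23) = (8*((½)*2))*(-23) = (8*1)*(-23) = 8*(-23) = -184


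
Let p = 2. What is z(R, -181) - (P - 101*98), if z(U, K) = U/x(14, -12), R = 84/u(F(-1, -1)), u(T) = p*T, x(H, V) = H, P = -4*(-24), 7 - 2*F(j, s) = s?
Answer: 39211/4 ≈ 9802.8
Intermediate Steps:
F(j, s) = 7/2 - s/2
P = 96
u(T) = 2*T
R = 21/2 (R = 84/((2*(7/2 - ½*(-1)))) = 84/((2*(7/2 + ½))) = 84/((2*4)) = 84/8 = 84*(⅛) = 21/2 ≈ 10.500)
z(U, K) = U/14
z(R, -181) - (P - 101*98) = (1/14)*(21/2) - (96 - 101*98) = ¾ - (96 - 9898) = ¾ - 1*(-9802) = ¾ + 9802 = 39211/4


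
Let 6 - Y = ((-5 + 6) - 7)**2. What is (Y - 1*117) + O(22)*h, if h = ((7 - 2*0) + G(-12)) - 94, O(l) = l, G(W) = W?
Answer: -2325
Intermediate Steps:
Y = -30 (Y = 6 - ((-5 + 6) - 7)**2 = 6 - (1 - 7)**2 = 6 - 1*(-6)**2 = 6 - 1*36 = 6 - 36 = -30)
h = -99 (h = ((7 - 2*0) - 12) - 94 = ((7 + 0) - 12) - 94 = (7 - 12) - 94 = -5 - 94 = -99)
(Y - 1*117) + O(22)*h = (-30 - 1*117) + 22*(-99) = (-30 - 117) - 2178 = -147 - 2178 = -2325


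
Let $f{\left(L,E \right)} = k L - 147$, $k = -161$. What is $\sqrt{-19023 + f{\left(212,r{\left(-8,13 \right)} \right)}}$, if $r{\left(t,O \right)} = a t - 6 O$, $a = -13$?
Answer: $i \sqrt{53302} \approx 230.87 i$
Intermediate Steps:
$r{\left(t,O \right)} = - 13 t - 6 O$
$f{\left(L,E \right)} = -147 - 161 L$ ($f{\left(L,E \right)} = - 161 L - 147 = -147 - 161 L$)
$\sqrt{-19023 + f{\left(212,r{\left(-8,13 \right)} \right)}} = \sqrt{-19023 - 34279} = \sqrt{-53302} = i \sqrt{53302}$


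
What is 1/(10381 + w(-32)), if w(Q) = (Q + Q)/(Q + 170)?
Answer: 69/716257 ≈ 9.6334e-5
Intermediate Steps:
w(Q) = 2*Q/(170 + Q) (w(Q) = (2*Q)/(170 + Q) = 2*Q/(170 + Q))
1/(10381 + w(-32)) = 1/(10381 + 2*(-32)/(170 - 32)) = 1/(10381 + 2*(-32)/138) = 1/(10381 + 2*(-32)*(1/138)) = 1/(10381 - 32/69) = 1/(716257/69) = 69/716257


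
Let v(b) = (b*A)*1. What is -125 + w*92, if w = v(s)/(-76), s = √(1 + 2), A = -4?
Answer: -125 + 92*√3/19 ≈ -116.61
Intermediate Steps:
s = √3 ≈ 1.7320
v(b) = -4*b (v(b) = (b*(-4))*1 = -4*b*1 = -4*b)
w = √3/19 (w = -4*√3/(-76) = -4*√3*(-1/76) = √3/19 ≈ 0.091161)
-125 + w*92 = -125 + (√3/19)*92 = -125 + 92*√3/19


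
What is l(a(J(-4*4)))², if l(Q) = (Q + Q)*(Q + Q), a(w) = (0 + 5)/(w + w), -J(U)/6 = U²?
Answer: 625/5566277615616 ≈ 1.1228e-10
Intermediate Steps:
J(U) = -6*U²
a(w) = 5/(2*w) (a(w) = 5/((2*w)) = 5*(1/(2*w)) = 5/(2*w))
l(Q) = 4*Q² (l(Q) = (2*Q)*(2*Q) = 4*Q²)
l(a(J(-4*4)))² = (4*(5/(2*((-6*(-4*4)²))))²)² = (4*(5/(2*((-6*(-16)²))))²)² = (4*(5/(2*((-6*256))))²)² = (4*((5/2)/(-1536))²)² = (4*((5/2)*(-1/1536))²)² = (4*(-5/3072)²)² = (4*(25/9437184))² = (25/2359296)² = 625/5566277615616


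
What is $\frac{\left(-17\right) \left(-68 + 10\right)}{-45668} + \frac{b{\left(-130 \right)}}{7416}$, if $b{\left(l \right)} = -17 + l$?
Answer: $- \frac{1168781}{28222824} \approx -0.041413$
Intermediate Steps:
$\frac{\left(-17\right) \left(-68 + 10\right)}{-45668} + \frac{b{\left(-130 \right)}}{7416} = \frac{\left(-17\right) \left(-68 + 10\right)}{-45668} + \frac{-17 - 130}{7416} = \left(-17\right) \left(-58\right) \left(- \frac{1}{45668}\right) - \frac{49}{2472} = 986 \left(- \frac{1}{45668}\right) - \frac{49}{2472} = - \frac{493}{22834} - \frac{49}{2472} = - \frac{1168781}{28222824}$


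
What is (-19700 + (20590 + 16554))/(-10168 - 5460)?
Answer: -4361/3907 ≈ -1.1162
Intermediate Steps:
(-19700 + (20590 + 16554))/(-10168 - 5460) = (-19700 + 37144)/(-15628) = 17444*(-1/15628) = -4361/3907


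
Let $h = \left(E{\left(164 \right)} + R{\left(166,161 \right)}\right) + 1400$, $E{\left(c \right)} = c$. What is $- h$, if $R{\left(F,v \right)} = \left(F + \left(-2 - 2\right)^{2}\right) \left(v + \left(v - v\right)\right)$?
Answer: $-30866$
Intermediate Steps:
$R{\left(F,v \right)} = v \left(16 + F\right)$ ($R{\left(F,v \right)} = \left(F + \left(-4\right)^{2}\right) \left(v + 0\right) = \left(F + 16\right) v = \left(16 + F\right) v = v \left(16 + F\right)$)
$h = 30866$ ($h = \left(164 + 161 \left(16 + 166\right)\right) + 1400 = \left(164 + 161 \cdot 182\right) + 1400 = \left(164 + 29302\right) + 1400 = 29466 + 1400 = 30866$)
$- h = \left(-1\right) 30866 = -30866$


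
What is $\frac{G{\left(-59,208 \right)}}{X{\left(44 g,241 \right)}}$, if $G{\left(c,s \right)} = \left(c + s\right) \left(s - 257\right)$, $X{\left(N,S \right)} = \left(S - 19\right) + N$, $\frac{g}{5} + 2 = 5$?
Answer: $- \frac{149}{18} \approx -8.2778$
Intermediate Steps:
$g = 15$ ($g = -10 + 5 \cdot 5 = -10 + 25 = 15$)
$X{\left(N,S \right)} = -19 + N + S$ ($X{\left(N,S \right)} = \left(-19 + S\right) + N = -19 + N + S$)
$G{\left(c,s \right)} = \left(-257 + s\right) \left(c + s\right)$ ($G{\left(c,s \right)} = \left(c + s\right) \left(-257 + s\right) = \left(-257 + s\right) \left(c + s\right)$)
$\frac{G{\left(-59,208 \right)}}{X{\left(44 g,241 \right)}} = \frac{208^{2} - -15163 - 53456 - 12272}{-19 + 44 \cdot 15 + 241} = \frac{43264 + 15163 - 53456 - 12272}{-19 + 660 + 241} = - \frac{7301}{882} = \left(-7301\right) \frac{1}{882} = - \frac{149}{18}$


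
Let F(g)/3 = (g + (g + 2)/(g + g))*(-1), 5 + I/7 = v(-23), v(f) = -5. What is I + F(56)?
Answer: -13415/56 ≈ -239.55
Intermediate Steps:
I = -70 (I = -35 + 7*(-5) = -35 - 35 = -70)
F(g) = -3*g - 3*(2 + g)/(2*g) (F(g) = 3*((g + (g + 2)/(g + g))*(-1)) = 3*((g + (2 + g)/((2*g)))*(-1)) = 3*((g + (2 + g)*(1/(2*g)))*(-1)) = 3*((g + (2 + g)/(2*g))*(-1)) = 3*(-g - (2 + g)/(2*g)) = -3*g - 3*(2 + g)/(2*g))
I + F(56) = -70 + (-3/2 - 3*56 - 3/56) = -70 + (-3/2 - 168 - 3*1/56) = -70 + (-3/2 - 168 - 3/56) = -70 - 9495/56 = -13415/56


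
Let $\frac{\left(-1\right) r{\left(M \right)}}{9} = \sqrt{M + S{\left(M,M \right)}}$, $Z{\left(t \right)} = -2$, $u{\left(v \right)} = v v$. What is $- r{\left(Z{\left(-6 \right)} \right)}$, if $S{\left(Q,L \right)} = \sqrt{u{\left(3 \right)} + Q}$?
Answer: $9 \sqrt{-2 + \sqrt{7}} \approx 7.2323$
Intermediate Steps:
$u{\left(v \right)} = v^{2}$
$S{\left(Q,L \right)} = \sqrt{9 + Q}$ ($S{\left(Q,L \right)} = \sqrt{3^{2} + Q} = \sqrt{9 + Q}$)
$r{\left(M \right)} = - 9 \sqrt{M + \sqrt{9 + M}}$
$- r{\left(Z{\left(-6 \right)} \right)} = - \left(-9\right) \sqrt{-2 + \sqrt{9 - 2}} = - \left(-9\right) \sqrt{-2 + \sqrt{7}} = 9 \sqrt{-2 + \sqrt{7}}$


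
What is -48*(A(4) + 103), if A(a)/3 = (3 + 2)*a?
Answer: -7824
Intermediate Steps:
A(a) = 15*a (A(a) = 3*((3 + 2)*a) = 3*(5*a) = 15*a)
-48*(A(4) + 103) = -48*(15*4 + 103) = -48*(60 + 103) = -48*163 = -7824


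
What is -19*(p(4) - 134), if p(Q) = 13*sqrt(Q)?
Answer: 2052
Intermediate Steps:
-19*(p(4) - 134) = -19*(13*sqrt(4) - 134) = -19*(13*2 - 134) = -19*(26 - 134) = -19*(-108) = 2052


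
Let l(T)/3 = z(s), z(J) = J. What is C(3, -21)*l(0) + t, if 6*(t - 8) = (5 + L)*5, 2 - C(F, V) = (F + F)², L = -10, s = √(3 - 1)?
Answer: 23/6 - 102*√2 ≈ -140.42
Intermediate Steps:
s = √2 ≈ 1.4142
l(T) = 3*√2
C(F, V) = 2 - 4*F² (C(F, V) = 2 - (F + F)² = 2 - (2*F)² = 2 - 4*F²)
t = 23/6 (t = 8 + ((5 - 10)*5)/6 = 8 + (-5*5)/6 = 8 + (⅙)*(-25) = 8 - 25/6 = 23/6 ≈ 3.8333)
C(3, -21)*l(0) + t = (2 - 4*3²)*(3*√2) + 23/6 = (2 - 4*9)*(3*√2) + 23/6 = (2 - 36)*(3*√2) + 23/6 = -102*√2 + 23/6 = 23/6 - 102*√2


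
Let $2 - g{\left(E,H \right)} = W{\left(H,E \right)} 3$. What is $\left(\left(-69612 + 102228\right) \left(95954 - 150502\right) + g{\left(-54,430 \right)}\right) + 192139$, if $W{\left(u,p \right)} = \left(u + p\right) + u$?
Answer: $-1778947845$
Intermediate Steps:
$W{\left(u,p \right)} = p + 2 u$ ($W{\left(u,p \right)} = \left(p + u\right) + u = p + 2 u$)
$g{\left(E,H \right)} = 2 - 6 H - 3 E$ ($g{\left(E,H \right)} = 2 - \left(E + 2 H\right) 3 = 2 - \left(3 E + 6 H\right) = 2 - 6 H - 3 E$)
$\left(\left(-69612 + 102228\right) \left(95954 - 150502\right) + g{\left(-54,430 \right)}\right) + 192139 = \left(\left(-69612 + 102228\right) \left(95954 - 150502\right) - 2416\right) + 192139 = \left(32616 \left(-54548\right) + \left(2 - 2580 + 162\right)\right) + 192139 = \left(-1779137568 - 2416\right) + 192139 = -1779139984 + 192139 = -1778947845$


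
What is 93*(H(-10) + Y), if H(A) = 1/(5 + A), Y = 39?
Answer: 18042/5 ≈ 3608.4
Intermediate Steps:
93*(H(-10) + Y) = 93*(1/(5 - 10) + 39) = 93*(1/(-5) + 39) = 93*(-⅕ + 39) = 93*(194/5) = 18042/5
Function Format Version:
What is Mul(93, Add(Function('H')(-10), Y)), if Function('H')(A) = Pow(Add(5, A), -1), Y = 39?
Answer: Rational(18042, 5) ≈ 3608.4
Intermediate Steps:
Mul(93, Add(Function('H')(-10), Y)) = Mul(93, Add(Pow(Add(5, -10), -1), 39)) = Mul(93, Add(Pow(-5, -1), 39)) = Mul(93, Add(Rational(-1, 5), 39)) = Mul(93, Rational(194, 5)) = Rational(18042, 5)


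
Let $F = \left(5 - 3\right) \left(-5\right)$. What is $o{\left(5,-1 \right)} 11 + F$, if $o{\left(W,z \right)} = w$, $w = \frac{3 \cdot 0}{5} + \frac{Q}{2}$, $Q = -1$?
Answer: $- \frac{31}{2} \approx -15.5$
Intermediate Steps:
$w = - \frac{1}{2}$ ($w = \frac{3 \cdot 0}{5} - \frac{1}{2} = 0 \cdot \frac{1}{5} - \frac{1}{2} = 0 - \frac{1}{2} = - \frac{1}{2} \approx -0.5$)
$o{\left(W,z \right)} = - \frac{1}{2}$
$F = -10$ ($F = 2 \left(-5\right) = -10$)
$o{\left(5,-1 \right)} 11 + F = \left(- \frac{1}{2}\right) 11 - 10 = - \frac{11}{2} - 10 = - \frac{31}{2}$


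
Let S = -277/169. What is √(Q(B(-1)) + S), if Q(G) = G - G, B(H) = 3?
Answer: I*√277/13 ≈ 1.2803*I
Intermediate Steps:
Q(G) = 0
S = -277/169 (S = -277*1/169 = -277/169 ≈ -1.6391)
√(Q(B(-1)) + S) = √(0 - 277/169) = √(-277/169) = I*√277/13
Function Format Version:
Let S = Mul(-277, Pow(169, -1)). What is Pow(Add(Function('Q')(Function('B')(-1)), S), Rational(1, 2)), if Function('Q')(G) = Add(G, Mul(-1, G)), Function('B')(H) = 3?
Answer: Mul(Rational(1, 13), I, Pow(277, Rational(1, 2))) ≈ Mul(1.2803, I)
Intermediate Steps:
Function('Q')(G) = 0
S = Rational(-277, 169) (S = Mul(-277, Rational(1, 169)) = Rational(-277, 169) ≈ -1.6391)
Pow(Add(Function('Q')(Function('B')(-1)), S), Rational(1, 2)) = Pow(Add(0, Rational(-277, 169)), Rational(1, 2)) = Pow(Rational(-277, 169), Rational(1, 2)) = Mul(Rational(1, 13), I, Pow(277, Rational(1, 2)))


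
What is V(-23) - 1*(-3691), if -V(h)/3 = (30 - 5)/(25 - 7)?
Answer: 22121/6 ≈ 3686.8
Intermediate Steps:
V(h) = -25/6 (V(h) = -3*(30 - 5)/(25 - 7) = -75/18 = -3*25/18 = -25/6)
V(-23) - 1*(-3691) = -25/6 - 1*(-3691) = -25/6 + 3691 = 22121/6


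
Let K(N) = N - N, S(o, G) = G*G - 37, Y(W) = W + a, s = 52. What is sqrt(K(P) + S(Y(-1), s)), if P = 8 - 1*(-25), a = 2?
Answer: sqrt(2667) ≈ 51.643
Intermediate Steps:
Y(W) = 2 + W (Y(W) = W + 2 = 2 + W)
S(o, G) = -37 + G**2 (S(o, G) = G**2 - 37 = -37 + G**2)
P = 33 (P = 8 + 25 = 33)
K(N) = 0
sqrt(K(P) + S(Y(-1), s)) = sqrt(0 + (-37 + 52**2)) = sqrt(0 + (-37 + 2704)) = sqrt(0 + 2667) = sqrt(2667)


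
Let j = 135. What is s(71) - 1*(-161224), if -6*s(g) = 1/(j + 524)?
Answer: 637479695/3954 ≈ 1.6122e+5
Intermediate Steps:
s(g) = -1/3954 (s(g) = -1/(6*(135 + 524)) = -1/6/659 = -1/6*1/659 = -1/3954)
s(71) - 1*(-161224) = -1/3954 - 1*(-161224) = -1/3954 + 161224 = 637479695/3954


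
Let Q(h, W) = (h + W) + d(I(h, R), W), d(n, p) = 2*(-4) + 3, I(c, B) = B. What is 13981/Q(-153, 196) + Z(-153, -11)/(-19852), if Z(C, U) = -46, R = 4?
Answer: 34694070/94297 ≈ 367.92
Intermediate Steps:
d(n, p) = -5 (d(n, p) = -8 + 3 = -5)
Q(h, W) = -5 + W + h (Q(h, W) = (h + W) - 5 = (W + h) - 5 = -5 + W + h)
13981/Q(-153, 196) + Z(-153, -11)/(-19852) = 13981/(-5 + 196 - 153) - 46/(-19852) = 13981/38 - 46*(-1/19852) = 13981*(1/38) + 23/9926 = 13981/38 + 23/9926 = 34694070/94297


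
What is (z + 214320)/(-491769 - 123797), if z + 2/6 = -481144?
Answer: 800473/1846698 ≈ 0.43346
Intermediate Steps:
z = -1443433/3 (z = -⅓ - 481144 = -1443433/3 ≈ -4.8114e+5)
(z + 214320)/(-491769 - 123797) = (-1443433/3 + 214320)/(-491769 - 123797) = -800473/3/(-615566) = -800473/3*(-1/615566) = 800473/1846698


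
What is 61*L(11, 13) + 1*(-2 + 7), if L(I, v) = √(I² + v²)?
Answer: 5 + 61*√290 ≈ 1043.8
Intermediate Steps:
61*L(11, 13) + 1*(-2 + 7) = 61*√(11² + 13²) + 1*(-2 + 7) = 61*√(121 + 169) + 1*5 = 61*√290 + 5 = 5 + 61*√290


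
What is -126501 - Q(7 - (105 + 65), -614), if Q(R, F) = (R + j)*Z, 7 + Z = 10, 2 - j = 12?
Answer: -125982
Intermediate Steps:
j = -10 (j = 2 - 1*12 = 2 - 12 = -10)
Z = 3 (Z = -7 + 10 = 3)
Q(R, F) = -30 + 3*R (Q(R, F) = (R - 10)*3 = (-10 + R)*3 = -30 + 3*R)
-126501 - Q(7 - (105 + 65), -614) = -126501 - (-30 + 3*(7 - (105 + 65))) = -126501 - (-30 + 3*(7 - 1*170)) = -126501 - (-30 + 3*(7 - 170)) = -126501 - (-30 + 3*(-163)) = -126501 - (-30 - 489) = -126501 - 1*(-519) = -126501 + 519 = -125982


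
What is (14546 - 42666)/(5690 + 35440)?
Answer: -2812/4113 ≈ -0.68369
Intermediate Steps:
(14546 - 42666)/(5690 + 35440) = -28120/41130 = -28120*1/41130 = -2812/4113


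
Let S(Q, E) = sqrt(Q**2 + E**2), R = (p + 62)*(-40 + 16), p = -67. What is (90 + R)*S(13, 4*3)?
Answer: 210*sqrt(313) ≈ 3715.3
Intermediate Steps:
R = 120 (R = (-67 + 62)*(-40 + 16) = -5*(-24) = 120)
S(Q, E) = sqrt(E**2 + Q**2)
(90 + R)*S(13, 4*3) = (90 + 120)*sqrt((4*3)**2 + 13**2) = 210*sqrt(12**2 + 169) = 210*sqrt(144 + 169) = 210*sqrt(313)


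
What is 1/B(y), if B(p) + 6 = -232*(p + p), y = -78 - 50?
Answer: 1/59386 ≈ 1.6839e-5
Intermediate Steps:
y = -128
B(p) = -6 - 464*p (B(p) = -6 - 232*(p + p) = -6 - 464*p)
1/B(y) = 1/(-6 - 464*(-128)) = 1/(-6 + 59392) = 1/59386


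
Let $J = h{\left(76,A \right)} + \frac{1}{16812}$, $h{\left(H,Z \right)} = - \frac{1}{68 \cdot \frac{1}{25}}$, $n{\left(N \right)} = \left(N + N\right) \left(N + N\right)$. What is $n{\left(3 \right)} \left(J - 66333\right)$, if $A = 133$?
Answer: $- \frac{18958341790}{7939} \approx -2.388 \cdot 10^{6}$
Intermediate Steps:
$n{\left(N \right)} = 4 N^{2}$ ($n{\left(N \right)} = 2 N 2 N = 4 N^{2}$)
$h{\left(H,Z \right)} = - \frac{25}{68}$ ($h{\left(H,Z \right)} = - \frac{1}{68 \cdot \frac{1}{25}} = - \frac{1}{\frac{68}{25}} = \left(-1\right) \frac{25}{68} = - \frac{25}{68}$)
$J = - \frac{52529}{142902}$ ($J = - \frac{25}{68} + \frac{1}{16812} = - \frac{52529}{142902} \approx -0.36759$)
$n{\left(3 \right)} \left(J - 66333\right) = 4 \cdot 3^{2} \left(- \frac{52529}{142902} - 66333\right) = 4 \cdot 9 \left(- \frac{9479170895}{142902}\right) = 36 \left(- \frac{9479170895}{142902}\right) = - \frac{18958341790}{7939}$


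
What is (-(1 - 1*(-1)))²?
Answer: 4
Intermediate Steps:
(-(1 - 1*(-1)))² = (-(1 + 1))² = (-1*2)² = (-2)² = 4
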